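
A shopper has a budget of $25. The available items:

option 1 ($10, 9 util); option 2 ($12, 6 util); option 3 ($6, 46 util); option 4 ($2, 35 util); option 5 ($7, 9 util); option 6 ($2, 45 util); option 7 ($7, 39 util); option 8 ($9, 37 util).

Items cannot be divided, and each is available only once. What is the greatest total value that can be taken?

174 util

Check high-value combinations within $25:
- option 3+option 4+option 5+option 6+option 7: cost 6+2+7+2+7=24, value 46+35+9+45+39=174
- option 3+option 6+option 7+option 8: cost 6+2+7+9=24, value 46+45+39+37=167
- option 3+option 4+option 6+option 7: cost 6+2+2+7=17, value 46+35+45+39=165
Best: 174 util.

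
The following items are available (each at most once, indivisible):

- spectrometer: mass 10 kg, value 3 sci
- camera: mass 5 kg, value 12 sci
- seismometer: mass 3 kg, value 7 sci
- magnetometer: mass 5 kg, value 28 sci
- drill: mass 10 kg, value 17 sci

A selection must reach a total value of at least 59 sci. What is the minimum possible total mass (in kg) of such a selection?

23

Subsets with value ≥ 59, sorted by total mass:
- camera+seismometer+magnetometer+drill: mass 23, value 64
- spectrometer+camera+magnetometer+drill: mass 30, value 60
- spectrometer+camera+seismometer+magnetometer+drill: mass 33, value 67
Minimum mass: 23 kg.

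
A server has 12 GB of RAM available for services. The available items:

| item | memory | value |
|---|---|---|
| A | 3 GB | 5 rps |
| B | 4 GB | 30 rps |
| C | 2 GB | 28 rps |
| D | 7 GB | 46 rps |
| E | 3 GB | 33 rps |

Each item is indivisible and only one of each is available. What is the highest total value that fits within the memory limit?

Check high-value combinations within 12 GB:
- C+D+E: memory 2+7+3=12, value 28+46+33=107
- A+B+C+E: memory 3+4+2+3=12, value 5+30+28+33=96
- B+C+E: memory 4+2+3=9, value 30+28+33=91
Best: 107 rps.

107 rps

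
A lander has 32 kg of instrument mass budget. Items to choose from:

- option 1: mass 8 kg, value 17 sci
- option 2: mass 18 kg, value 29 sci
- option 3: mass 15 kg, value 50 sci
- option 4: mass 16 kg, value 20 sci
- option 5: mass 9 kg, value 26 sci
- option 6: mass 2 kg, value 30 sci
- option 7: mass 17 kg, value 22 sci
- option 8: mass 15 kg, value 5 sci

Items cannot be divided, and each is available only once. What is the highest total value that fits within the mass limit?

106 sci

Check high-value combinations within 32 kg:
- option 3+option 5+option 6: mass 15+9+2=26, value 50+26+30=106
- option 1+option 3+option 6: mass 8+15+2=25, value 17+50+30=97
- option 1+option 3+option 5: mass 8+15+9=32, value 17+50+26=93
- option 2+option 5+option 6: mass 18+9+2=29, value 29+26+30=85
Best: 106 sci.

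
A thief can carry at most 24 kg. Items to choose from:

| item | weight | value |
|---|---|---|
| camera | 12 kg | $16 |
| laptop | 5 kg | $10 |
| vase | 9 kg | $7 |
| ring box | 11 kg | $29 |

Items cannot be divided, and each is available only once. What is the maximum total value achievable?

$45

Check high-value combinations within 24 kg:
- camera+ring box: weight 12+11=23, value 16+29=45
- laptop+ring box: weight 5+11=16, value 10+29=39
- vase+ring box: weight 9+11=20, value 7+29=36
- ring box: weight 11, value 29
Best: $45.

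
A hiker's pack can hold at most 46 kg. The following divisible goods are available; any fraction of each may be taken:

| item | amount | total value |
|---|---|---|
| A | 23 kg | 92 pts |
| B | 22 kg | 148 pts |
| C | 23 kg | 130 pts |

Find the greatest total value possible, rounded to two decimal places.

282.00

Take in order of value per unit:
- B (148/22 per unit): all 22 → value 148, running total 148.00
- C (130/23 per unit): all 23 → value 130, running total 278.00
- A (92/23 per unit): 1 of 23 → value 1×92/23 = 4.0000, running total 282.00
Total 282.00.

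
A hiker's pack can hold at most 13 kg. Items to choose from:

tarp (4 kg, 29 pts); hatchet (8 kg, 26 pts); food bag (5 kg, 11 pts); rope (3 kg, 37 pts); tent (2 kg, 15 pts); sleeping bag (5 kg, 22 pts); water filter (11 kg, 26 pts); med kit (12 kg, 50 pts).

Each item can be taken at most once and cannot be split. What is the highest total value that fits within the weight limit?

Check high-value combinations within 13 kg:
- tarp+rope+sleeping bag: weight 4+3+5=12, value 29+37+22=88
- tarp+rope+tent: weight 4+3+2=9, value 29+37+15=81
- hatchet+rope+tent: weight 8+3+2=13, value 26+37+15=78
- tarp+food bag+rope: weight 4+5+3=12, value 29+11+37=77
Best: 88 pts.

88 pts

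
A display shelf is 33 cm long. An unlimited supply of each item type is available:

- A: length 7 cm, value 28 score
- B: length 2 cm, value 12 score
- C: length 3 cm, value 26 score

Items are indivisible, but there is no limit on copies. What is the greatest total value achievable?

Best value-per-unit is C at 26/3, and filling with it alone uses length 11×3=33. No mix of the others beats 11×26 = 286.

286 score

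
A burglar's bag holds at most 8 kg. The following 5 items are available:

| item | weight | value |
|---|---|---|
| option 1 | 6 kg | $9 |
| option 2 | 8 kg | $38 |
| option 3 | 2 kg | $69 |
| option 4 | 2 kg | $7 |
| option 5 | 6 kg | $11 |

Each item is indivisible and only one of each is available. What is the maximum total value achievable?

$80

This is a 0/1 knapsack; check combinations near the capacity.
- option 3+option 5: weight 2+6=8, value 69+11=80
- option 1+option 3: weight 6+2=8, value 9+69=78
- option 3+option 4: weight 2+2=4, value 69+7=76
- option 3: weight 2, value 69
Best: $80.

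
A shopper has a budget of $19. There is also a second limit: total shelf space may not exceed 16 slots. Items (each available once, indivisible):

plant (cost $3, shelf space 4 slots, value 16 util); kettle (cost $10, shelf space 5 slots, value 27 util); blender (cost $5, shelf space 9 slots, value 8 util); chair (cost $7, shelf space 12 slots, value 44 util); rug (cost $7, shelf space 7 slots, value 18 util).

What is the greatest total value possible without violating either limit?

60 util

Feasible sets respecting both limits:
- plant+chair: cost 10, shelf space 16, value 60
- kettle+rug: cost 17, shelf space 12, value 45
- chair: cost 7, shelf space 12, value 44
Best: 60 util.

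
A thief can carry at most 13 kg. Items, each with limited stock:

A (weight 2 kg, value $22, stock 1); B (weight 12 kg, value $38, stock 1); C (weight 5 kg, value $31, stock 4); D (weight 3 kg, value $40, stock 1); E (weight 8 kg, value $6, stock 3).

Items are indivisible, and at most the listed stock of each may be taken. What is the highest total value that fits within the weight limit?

Best selections within weight 13 and stock limits:
- 2×C + 1×D: weight 13, value 102
- 1×A + 1×C + 1×D: weight 10, value 93
Best: $102.

$102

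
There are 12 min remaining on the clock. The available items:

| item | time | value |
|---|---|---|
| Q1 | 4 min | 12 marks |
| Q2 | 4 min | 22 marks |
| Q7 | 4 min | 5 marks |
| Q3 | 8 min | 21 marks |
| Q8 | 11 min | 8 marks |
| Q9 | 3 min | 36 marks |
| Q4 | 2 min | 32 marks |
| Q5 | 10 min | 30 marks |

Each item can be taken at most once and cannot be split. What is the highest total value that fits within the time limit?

90 marks

Check high-value combinations within 12 min:
- Q2+Q9+Q4: time 4+3+2=9, value 22+36+32=90
- Q1+Q9+Q4: time 4+3+2=9, value 12+36+32=80
- Q7+Q9+Q4: time 4+3+2=9, value 5+36+32=73
- Q1+Q2+Q9: time 4+4+3=11, value 12+22+36=70
Best: 90 marks.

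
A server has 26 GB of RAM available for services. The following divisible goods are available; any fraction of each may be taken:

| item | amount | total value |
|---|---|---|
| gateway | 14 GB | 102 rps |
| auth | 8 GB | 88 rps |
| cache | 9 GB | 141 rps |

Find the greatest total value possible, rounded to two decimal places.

Take in order of value per unit:
- cache (141/9 per unit): all 9 → value 141, running total 141.00
- auth (88/8 per unit): all 8 → value 88, running total 229.00
- gateway (102/14 per unit): 9 of 14 → value 9×102/14 = 65.5714, running total 294.57
Total 294.57.

294.57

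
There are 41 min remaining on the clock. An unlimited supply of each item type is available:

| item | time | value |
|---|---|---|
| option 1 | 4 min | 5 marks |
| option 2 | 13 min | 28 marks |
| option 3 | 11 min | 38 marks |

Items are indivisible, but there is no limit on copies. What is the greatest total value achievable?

124 marks

Best value-per-unit is option 3 at 38/11; filling with it alone gives 3×38 = 114.
Optimal mix: 2×option 1 + 3×option 3 → time 41, value 124.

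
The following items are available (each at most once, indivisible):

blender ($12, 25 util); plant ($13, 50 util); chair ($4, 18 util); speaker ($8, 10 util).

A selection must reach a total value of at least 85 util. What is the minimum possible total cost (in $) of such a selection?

29

Subsets with value ≥ 85, sorted by total cost:
- blender+plant+chair: cost 29, value 93
- blender+plant+speaker: cost 33, value 85
- blender+plant+chair+speaker: cost 37, value 103
Minimum cost: 29 $.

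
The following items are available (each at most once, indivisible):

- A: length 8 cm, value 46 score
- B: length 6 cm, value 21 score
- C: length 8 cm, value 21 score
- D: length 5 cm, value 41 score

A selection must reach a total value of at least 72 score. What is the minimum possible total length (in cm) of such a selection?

13

Subsets with value ≥ 72, sorted by total length:
- A+D: length 13, value 87
- A+B+D: length 19, value 108
- B+C+D: length 19, value 83
Minimum length: 13 cm.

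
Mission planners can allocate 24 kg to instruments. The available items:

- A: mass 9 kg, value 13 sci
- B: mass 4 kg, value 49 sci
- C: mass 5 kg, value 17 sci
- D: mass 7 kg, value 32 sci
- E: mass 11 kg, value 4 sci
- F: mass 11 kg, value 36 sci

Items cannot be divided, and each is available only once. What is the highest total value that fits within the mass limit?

Check high-value combinations within 24 kg:
- B+D+F: mass 4+7+11=22, value 49+32+36=117
- B+C+F: mass 4+5+11=20, value 49+17+36=102
- B+C+D: mass 4+5+7=16, value 49+17+32=98
Best: 117 sci.

117 sci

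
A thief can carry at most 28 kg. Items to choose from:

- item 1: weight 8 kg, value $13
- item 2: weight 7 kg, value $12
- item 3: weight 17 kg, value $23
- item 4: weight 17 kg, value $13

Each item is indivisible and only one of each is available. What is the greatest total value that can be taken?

$36

Check high-value combinations within 28 kg:
- item 1+item 3: weight 8+17=25, value 13+23=36
- item 2+item 3: weight 7+17=24, value 12+23=35
- item 1+item 4: weight 8+17=25, value 13+13=26
Best: $36.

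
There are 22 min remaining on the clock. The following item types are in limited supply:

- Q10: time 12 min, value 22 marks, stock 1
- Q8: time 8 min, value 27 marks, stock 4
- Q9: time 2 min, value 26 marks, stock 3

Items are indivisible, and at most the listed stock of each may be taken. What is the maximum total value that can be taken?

Best selections within time 22 and stock limits:
- 2×Q8 + 3×Q9: time 22, value 132
- 2×Q8 + 2×Q9: time 20, value 106
- 1×Q8 + 3×Q9: time 14, value 105
- 1×Q10 + 3×Q9: time 18, value 100
Best: 132 marks.

132 marks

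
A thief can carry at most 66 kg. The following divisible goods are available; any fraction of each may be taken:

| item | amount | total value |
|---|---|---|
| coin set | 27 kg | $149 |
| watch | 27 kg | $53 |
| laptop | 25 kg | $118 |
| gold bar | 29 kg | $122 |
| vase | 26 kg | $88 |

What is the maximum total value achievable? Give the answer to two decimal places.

Take in order of value per unit:
- coin set (149/27 per unit): all 27 → value 149, running total 149.00
- laptop (118/25 per unit): all 25 → value 118, running total 267.00
- gold bar (122/29 per unit): 14 of 29 → value 14×122/29 = 58.8966, running total 325.90
Total 325.90.

325.90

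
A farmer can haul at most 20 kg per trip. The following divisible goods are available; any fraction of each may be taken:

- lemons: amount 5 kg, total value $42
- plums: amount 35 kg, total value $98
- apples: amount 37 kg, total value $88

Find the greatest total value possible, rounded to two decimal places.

84.00

Take in order of value per unit:
- lemons (42/5 per unit): all 5 → value 42, running total 42.00
- plums (98/35 per unit): 15 of 35 → value 15×98/35 = 42.0000, running total 84.00
Total 84.00.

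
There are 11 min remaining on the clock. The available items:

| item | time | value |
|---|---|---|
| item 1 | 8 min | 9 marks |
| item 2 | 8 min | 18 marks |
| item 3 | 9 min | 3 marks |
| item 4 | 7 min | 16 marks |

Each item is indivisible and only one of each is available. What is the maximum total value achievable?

This is a 0/1 knapsack; check combinations near the capacity.
- item 2: time 8, value 18
- item 4: time 7, value 16
- item 1: time 8, value 9
- item 3: time 9, value 3
Best: 18 marks.

18 marks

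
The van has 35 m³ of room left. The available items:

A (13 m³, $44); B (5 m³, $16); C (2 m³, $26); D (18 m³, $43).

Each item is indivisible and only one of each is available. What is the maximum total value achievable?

$113

Check high-value combinations within 35 m³:
- A+C+D: volume 13+2+18=33, value 44+26+43=113
- A+D: volume 13+18=31, value 44+43=87
- A+B+C: volume 13+5+2=20, value 44+16+26=86
Best: $113.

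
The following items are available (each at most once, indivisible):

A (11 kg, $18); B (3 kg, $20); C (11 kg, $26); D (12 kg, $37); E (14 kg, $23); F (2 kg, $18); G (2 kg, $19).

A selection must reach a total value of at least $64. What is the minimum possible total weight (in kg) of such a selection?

Subsets with value ≥ 64, sorted by total weight:
- D+F+G: weight 16, value 74
- B+C+G: weight 16, value 65
- B+C+F: weight 16, value 64
- B+D+G: weight 17, value 76
Minimum weight: 16 kg.

16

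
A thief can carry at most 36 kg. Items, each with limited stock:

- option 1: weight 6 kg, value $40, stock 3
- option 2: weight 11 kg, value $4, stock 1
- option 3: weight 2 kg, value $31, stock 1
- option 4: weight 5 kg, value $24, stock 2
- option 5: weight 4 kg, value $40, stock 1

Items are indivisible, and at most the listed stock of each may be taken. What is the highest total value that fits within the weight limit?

Best selections within weight 36 and stock limits:
- 3×option 1 + 1×option 3 + 2×option 4 + 1×option 5: weight 34, value 239
- 3×option 1 + 1×option 3 + 1×option 4 + 1×option 5: weight 29, value 215
- 3×option 1 + 2×option 4 + 1×option 5: weight 32, value 208
- 2×option 1 + 1×option 3 + 2×option 4 + 1×option 5: weight 28, value 199
Best: $239.

$239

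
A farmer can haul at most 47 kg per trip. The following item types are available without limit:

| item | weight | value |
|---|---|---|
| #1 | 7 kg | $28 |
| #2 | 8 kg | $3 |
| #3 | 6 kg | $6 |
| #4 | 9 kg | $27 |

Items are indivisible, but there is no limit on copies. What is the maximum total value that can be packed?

$168

Best value-per-unit is #1 at 28/7, and filling with it alone uses weight 6×7=42. No mix of the others beats 6×28 = 168.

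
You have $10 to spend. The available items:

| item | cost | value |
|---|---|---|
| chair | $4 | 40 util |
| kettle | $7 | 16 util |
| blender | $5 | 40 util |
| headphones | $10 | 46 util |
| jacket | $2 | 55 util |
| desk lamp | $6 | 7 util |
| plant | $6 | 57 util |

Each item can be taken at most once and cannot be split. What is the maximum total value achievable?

This is a 0/1 knapsack; check combinations near the capacity.
- jacket+plant: cost 2+6=8, value 55+57=112
- chair+plant: cost 4+6=10, value 40+57=97
- chair+jacket: cost 4+2=6, value 40+55=95
Best: 112 util.

112 util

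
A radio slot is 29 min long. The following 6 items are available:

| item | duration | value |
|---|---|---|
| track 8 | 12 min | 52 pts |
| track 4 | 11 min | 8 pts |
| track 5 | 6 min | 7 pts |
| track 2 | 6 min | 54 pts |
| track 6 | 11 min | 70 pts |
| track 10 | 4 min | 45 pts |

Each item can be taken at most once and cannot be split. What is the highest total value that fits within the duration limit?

Check high-value combinations within 29 min:
- track 5+track 2+track 6+track 10: duration 6+6+11+4=27, value 7+54+70+45=176
- track 8+track 2+track 6: duration 12+6+11=29, value 52+54+70=176
- track 2+track 6+track 10: duration 6+11+4=21, value 54+70+45=169
- track 8+track 6+track 10: duration 12+11+4=27, value 52+70+45=167
Best: 176 pts.

176 pts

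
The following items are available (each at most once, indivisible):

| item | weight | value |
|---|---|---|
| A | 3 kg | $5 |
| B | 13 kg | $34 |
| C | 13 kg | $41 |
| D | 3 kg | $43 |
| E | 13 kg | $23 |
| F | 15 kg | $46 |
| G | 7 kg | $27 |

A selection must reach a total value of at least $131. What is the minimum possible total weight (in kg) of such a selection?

Subsets with value ≥ 131, sorted by total weight:
- A+C+D+F: weight 34, value 135
- B+C+D+G: weight 36, value 145
- C+D+E+G: weight 36, value 134
Minimum weight: 34 kg.

34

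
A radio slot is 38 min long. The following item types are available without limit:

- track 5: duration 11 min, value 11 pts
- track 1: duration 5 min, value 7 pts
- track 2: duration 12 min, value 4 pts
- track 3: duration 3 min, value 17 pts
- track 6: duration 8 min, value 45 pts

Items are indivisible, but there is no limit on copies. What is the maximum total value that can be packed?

Best value-per-unit is track 3 at 17/3; filling with it alone gives 12×17 = 204.
Optimal mix: 10×track 3 + 1×track 6 → duration 38, value 215.

215 pts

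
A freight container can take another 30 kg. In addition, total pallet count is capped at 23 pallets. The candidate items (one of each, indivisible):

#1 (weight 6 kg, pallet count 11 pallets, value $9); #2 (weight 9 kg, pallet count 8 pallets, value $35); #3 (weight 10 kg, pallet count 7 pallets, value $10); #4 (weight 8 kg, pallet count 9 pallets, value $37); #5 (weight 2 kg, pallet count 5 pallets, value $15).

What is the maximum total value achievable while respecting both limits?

Feasible sets respecting both limits:
- #2+#4+#5: weight 19, pallet count 22, value 87
- #2+#4: weight 17, pallet count 17, value 72
- #3+#4+#5: weight 20, pallet count 21, value 62
- #2+#3+#5: weight 21, pallet count 20, value 60
Best: $87.

$87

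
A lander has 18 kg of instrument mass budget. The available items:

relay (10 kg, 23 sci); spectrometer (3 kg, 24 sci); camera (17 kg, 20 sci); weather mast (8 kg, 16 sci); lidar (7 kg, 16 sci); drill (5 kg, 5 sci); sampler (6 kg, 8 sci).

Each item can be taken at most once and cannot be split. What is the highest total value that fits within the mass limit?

56 sci

This is a 0/1 knapsack; check combinations near the capacity.
- spectrometer+weather mast+lidar: mass 3+8+7=18, value 24+16+16=56
- relay+spectrometer+drill: mass 10+3+5=18, value 23+24+5=52
- spectrometer+lidar+sampler: mass 3+7+6=16, value 24+16+8=48
Best: 56 sci.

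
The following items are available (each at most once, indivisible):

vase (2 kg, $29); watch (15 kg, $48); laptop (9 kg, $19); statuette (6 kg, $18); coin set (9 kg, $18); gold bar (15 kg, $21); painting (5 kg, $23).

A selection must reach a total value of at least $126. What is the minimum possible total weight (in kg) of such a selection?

Subsets with value ≥ 126, sorted by total weight:
- vase+watch+laptop+statuette+painting: weight 37, value 137
- vase+watch+statuette+coin set+painting: weight 37, value 136
- vase+watch+laptop+coin set+painting: weight 40, value 137
Minimum weight: 37 kg.

37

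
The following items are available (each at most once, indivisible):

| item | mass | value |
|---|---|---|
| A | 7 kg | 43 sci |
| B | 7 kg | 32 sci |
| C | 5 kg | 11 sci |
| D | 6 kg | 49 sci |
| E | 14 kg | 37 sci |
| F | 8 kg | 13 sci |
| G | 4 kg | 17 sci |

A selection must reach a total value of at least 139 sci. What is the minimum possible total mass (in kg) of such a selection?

Subsets with value ≥ 139, sorted by total mass:
- A+B+D+G: mass 24, value 141
- A+B+C+D+G: mass 29, value 152
- A+D+E+G: mass 31, value 146
- A+B+D+F+G: mass 32, value 154
Minimum mass: 24 kg.

24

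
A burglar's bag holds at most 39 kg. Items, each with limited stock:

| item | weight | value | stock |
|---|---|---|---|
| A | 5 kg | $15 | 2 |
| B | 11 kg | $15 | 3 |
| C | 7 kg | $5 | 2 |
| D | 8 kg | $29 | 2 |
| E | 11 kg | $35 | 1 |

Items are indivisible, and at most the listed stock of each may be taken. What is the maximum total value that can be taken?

$123

Top feasible selections:
- 2×A + 2×D + 1×E: weight 37, value 123
- 1×A + 1×C + 2×D + 1×E: weight 39, value 113
- 1×A + 2×D + 1×E: weight 32, value 108
- 1×B + 2×D + 1×E: weight 38, value 108
Best: $123.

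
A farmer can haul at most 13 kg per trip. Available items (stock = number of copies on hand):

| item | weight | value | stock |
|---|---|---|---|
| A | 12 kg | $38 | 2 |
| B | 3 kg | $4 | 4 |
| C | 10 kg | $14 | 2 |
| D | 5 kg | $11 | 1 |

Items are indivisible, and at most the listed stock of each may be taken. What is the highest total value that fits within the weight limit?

Best selections within weight 13 and stock limits:
- 1×A: weight 12, value 38
- 2×B + 1×D: weight 11, value 19
- 1×B + 1×C: weight 13, value 18
- 4×B: weight 12, value 16
Best: $38.

$38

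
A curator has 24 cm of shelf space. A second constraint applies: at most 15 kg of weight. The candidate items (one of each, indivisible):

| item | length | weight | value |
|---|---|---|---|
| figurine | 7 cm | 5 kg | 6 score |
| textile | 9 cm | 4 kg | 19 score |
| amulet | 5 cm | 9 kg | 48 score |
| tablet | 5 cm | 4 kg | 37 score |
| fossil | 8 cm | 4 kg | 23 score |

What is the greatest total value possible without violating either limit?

85 score

Feasible sets respecting both limits:
- amulet+tablet: length 10, weight 13, value 85
- textile+tablet+fossil: length 22, weight 12, value 79
- amulet+fossil: length 13, weight 13, value 71
Best: 85 score.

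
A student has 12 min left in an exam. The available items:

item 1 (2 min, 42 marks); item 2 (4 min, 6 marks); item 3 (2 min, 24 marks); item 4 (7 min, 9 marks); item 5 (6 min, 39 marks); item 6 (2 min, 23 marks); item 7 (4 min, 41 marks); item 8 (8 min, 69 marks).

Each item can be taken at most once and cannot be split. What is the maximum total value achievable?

This is a 0/1 knapsack; check combinations near the capacity.
- item 1+item 3+item 8: time 2+2+8=12, value 42+24+69=135
- item 1+item 6+item 8: time 2+2+8=12, value 42+23+69=134
- item 1+item 3+item 6+item 7: time 2+2+2+4=10, value 42+24+23+41=130
- item 1+item 3+item 5+item 6: time 2+2+6+2=12, value 42+24+39+23=128
Best: 135 marks.

135 marks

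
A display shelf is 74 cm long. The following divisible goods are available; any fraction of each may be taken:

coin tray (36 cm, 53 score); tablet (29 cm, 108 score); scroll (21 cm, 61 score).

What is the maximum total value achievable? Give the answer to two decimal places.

Take in order of value per unit:
- tablet (108/29 per unit): all 29 → value 108, running total 108.00
- scroll (61/21 per unit): all 21 → value 61, running total 169.00
- coin tray (53/36 per unit): 24 of 36 → value 24×53/36 = 35.3333, running total 204.33
Total 204.33.

204.33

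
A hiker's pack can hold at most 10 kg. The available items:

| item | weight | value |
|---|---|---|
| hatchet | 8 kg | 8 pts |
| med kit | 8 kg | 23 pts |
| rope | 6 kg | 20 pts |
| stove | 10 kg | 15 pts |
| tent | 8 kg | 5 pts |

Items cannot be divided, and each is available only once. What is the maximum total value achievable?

This is a 0/1 knapsack; check combinations near the capacity.
- med kit: weight 8, value 23
- rope: weight 6, value 20
- stove: weight 10, value 15
- hatchet: weight 8, value 8
- tent: weight 8, value 5
Best: 23 pts.

23 pts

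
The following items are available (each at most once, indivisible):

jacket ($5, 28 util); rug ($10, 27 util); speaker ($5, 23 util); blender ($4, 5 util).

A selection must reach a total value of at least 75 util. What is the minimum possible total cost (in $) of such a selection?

Subsets with value ≥ 75, sorted by total cost:
- jacket+rug+speaker: cost 20, value 78
- jacket+rug+speaker+blender: cost 24, value 83
Minimum cost: 20 $.

20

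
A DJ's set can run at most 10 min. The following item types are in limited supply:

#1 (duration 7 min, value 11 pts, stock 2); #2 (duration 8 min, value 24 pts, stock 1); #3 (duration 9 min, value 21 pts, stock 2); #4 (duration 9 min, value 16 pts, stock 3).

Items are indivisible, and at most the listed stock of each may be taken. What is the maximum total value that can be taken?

24 pts

Top feasible selections:
- 1×#2: duration 8, value 24
- 1×#3: duration 9, value 21
- 1×#4: duration 9, value 16
- 1×#1: duration 7, value 11
Best: 24 pts.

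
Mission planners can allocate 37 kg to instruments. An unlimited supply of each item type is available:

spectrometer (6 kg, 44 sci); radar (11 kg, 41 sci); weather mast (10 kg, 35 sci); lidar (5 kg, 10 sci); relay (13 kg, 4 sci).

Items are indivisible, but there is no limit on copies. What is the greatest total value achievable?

264 sci

Best value-per-unit is spectrometer at 44/6, and filling with it alone uses mass 6×6=36. No mix of the others beats 6×44 = 264.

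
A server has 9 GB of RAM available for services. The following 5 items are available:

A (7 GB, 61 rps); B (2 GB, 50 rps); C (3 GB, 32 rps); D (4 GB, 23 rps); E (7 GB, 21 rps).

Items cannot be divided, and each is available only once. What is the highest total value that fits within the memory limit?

Check high-value combinations within 9 GB:
- A+B: memory 7+2=9, value 61+50=111
- B+C+D: memory 2+3+4=9, value 50+32+23=105
- B+C: memory 2+3=5, value 50+32=82
- B+D: memory 2+4=6, value 50+23=73
- B+E: memory 2+7=9, value 50+21=71
Best: 111 rps.

111 rps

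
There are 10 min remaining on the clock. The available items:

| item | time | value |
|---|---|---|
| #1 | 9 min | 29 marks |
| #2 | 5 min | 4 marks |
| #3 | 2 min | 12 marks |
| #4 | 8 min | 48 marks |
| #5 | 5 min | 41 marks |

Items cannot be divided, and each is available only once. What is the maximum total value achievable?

60 marks

Check high-value combinations within 10 min:
- #3+#4: time 2+8=10, value 12+48=60
- #3+#5: time 2+5=7, value 12+41=53
- #4: time 8, value 48
Best: 60 marks.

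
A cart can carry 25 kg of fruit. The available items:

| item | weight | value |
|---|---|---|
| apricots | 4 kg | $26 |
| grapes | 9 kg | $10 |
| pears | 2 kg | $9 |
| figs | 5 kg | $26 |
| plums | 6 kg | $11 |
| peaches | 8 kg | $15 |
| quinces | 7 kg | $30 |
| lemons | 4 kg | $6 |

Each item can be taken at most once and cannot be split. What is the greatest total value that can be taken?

Check high-value combinations within 25 kg:
- apricots+pears+figs+plums+quinces: weight 4+2+5+6+7=24, value 26+9+26+11+30=102
- apricots+pears+figs+quinces+lemons: weight 4+2+5+7+4=22, value 26+9+26+30+6=97
- apricots+figs+peaches+quinces: weight 4+5+8+7=24, value 26+26+15+30=97
Best: $102.

$102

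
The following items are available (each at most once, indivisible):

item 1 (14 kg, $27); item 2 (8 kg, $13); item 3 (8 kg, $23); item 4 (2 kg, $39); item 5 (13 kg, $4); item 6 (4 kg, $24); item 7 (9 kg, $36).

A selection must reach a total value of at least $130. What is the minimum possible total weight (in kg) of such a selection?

Subsets with value ≥ 130, sorted by total weight:
- item 2+item 3+item 4+item 6+item 7: weight 31, value 135
- item 1+item 3+item 4+item 6+item 7: weight 37, value 149
Minimum weight: 31 kg.

31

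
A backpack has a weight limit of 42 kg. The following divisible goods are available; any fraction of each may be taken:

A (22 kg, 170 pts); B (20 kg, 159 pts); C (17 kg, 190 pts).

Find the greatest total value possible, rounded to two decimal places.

387.64

Take in order of value per unit:
- C (190/17 per unit): all 17 → value 190, running total 190.00
- B (159/20 per unit): all 20 → value 159, running total 349.00
- A (170/22 per unit): 5 of 22 → value 5×170/22 = 38.6364, running total 387.64
Total 387.64.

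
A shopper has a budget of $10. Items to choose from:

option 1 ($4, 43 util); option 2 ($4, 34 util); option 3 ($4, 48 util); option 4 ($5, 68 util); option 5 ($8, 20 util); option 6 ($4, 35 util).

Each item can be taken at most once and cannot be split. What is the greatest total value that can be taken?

116 util

Check high-value combinations within $10:
- option 3+option 4: cost 4+5=9, value 48+68=116
- option 1+option 4: cost 4+5=9, value 43+68=111
- option 4+option 6: cost 5+4=9, value 68+35=103
- option 2+option 4: cost 4+5=9, value 34+68=102
Best: 116 util.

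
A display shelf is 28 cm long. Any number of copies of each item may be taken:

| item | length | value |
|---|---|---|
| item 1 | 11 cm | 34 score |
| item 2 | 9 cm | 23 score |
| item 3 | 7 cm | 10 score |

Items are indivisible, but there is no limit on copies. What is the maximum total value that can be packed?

69 score

Best value-per-unit is item 1 at 34/11; filling with it alone gives 2×34 = 68.
Optimal mix: 3×item 2 → length 27, value 69.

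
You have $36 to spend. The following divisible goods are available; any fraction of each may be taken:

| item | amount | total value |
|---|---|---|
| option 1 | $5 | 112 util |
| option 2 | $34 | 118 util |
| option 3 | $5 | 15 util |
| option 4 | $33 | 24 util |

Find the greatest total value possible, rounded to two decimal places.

219.59

Take in order of value per unit:
- option 1 (112/5 per unit): all 5 → value 112, running total 112.00
- option 2 (118/34 per unit): 31 of 34 → value 31×118/34 = 107.5882, running total 219.59
Total 219.59.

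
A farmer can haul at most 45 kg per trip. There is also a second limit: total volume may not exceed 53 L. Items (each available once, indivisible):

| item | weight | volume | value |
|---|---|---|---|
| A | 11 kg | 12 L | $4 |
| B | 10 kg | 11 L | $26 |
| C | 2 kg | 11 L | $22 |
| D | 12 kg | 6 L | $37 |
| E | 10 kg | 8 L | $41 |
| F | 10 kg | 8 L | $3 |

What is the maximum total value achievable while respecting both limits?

$130

Feasible sets respecting both limits:
- A+B+C+D+E: weight 45, volume 48, value 130
- B+C+D+E+F: weight 44, volume 44, value 129
- B+C+D+E: weight 34, volume 36, value 126
Best: $130.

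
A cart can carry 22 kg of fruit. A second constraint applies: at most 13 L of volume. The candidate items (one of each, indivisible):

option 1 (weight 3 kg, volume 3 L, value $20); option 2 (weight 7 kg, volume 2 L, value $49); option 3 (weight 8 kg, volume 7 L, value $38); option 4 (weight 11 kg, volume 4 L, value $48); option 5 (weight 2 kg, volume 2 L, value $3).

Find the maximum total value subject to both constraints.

Feasible sets respecting both limits:
- option 1+option 2+option 4: weight 21, volume 9, value 117
- option 1+option 2+option 3: weight 18, volume 12, value 107
- option 2+option 4+option 5: weight 20, volume 8, value 100
- option 2+option 4: weight 18, volume 6, value 97
Best: $117.

$117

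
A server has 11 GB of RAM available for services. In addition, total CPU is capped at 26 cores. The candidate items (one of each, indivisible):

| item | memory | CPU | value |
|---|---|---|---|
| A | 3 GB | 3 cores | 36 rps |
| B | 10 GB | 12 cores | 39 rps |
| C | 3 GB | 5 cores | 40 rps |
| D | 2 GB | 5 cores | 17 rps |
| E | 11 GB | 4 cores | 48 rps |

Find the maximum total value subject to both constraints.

93 rps

Feasible sets respecting both limits:
- A+C+D: memory 8, CPU 13, value 93
- A+C: memory 6, CPU 8, value 76
- C+D: memory 5, CPU 10, value 57
Best: 93 rps.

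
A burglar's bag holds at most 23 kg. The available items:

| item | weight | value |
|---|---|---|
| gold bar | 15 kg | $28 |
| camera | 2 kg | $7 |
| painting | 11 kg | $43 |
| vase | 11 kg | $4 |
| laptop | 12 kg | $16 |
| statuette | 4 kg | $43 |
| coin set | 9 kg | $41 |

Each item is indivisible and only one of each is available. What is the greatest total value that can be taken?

$93

This is a 0/1 knapsack; check combinations near the capacity.
- camera+painting+statuette: weight 2+11+4=17, value 7+43+43=93
- camera+statuette+coin set: weight 2+4+9=15, value 7+43+41=91
- camera+painting+coin set: weight 2+11+9=22, value 7+43+41=91
- painting+statuette: weight 11+4=15, value 43+43=86
Best: $93.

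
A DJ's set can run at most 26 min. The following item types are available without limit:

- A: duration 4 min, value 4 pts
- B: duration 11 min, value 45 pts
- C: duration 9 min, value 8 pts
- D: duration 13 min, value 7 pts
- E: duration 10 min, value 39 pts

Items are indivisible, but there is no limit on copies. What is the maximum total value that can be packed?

94 pts

Best value-per-unit is B at 45/11; filling with it alone gives 2×45 = 90.
Optimal mix: 1×A + 2×B → duration 26, value 94.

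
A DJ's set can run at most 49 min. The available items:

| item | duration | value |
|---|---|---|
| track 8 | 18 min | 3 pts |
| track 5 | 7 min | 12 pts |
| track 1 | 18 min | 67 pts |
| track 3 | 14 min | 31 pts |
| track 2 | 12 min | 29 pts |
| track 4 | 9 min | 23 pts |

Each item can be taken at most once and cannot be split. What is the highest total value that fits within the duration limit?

133 pts

Check high-value combinations within 49 min:
- track 5+track 1+track 3+track 4: duration 7+18+14+9=48, value 12+67+31+23=133
- track 5+track 1+track 2+track 4: duration 7+18+12+9=46, value 12+67+29+23=131
- track 1+track 3+track 2: duration 18+14+12=44, value 67+31+29=127
- track 1+track 3+track 4: duration 18+14+9=41, value 67+31+23=121
- track 1+track 2+track 4: duration 18+12+9=39, value 67+29+23=119
Best: 133 pts.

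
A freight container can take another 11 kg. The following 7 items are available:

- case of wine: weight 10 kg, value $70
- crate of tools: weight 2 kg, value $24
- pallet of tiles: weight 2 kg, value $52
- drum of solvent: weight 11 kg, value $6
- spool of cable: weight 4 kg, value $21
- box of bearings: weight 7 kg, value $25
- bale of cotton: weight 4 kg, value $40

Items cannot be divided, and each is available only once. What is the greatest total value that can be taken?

This is a 0/1 knapsack; check combinations near the capacity.
- crate of tools+pallet of tiles+bale of cotton: weight 2+2+4=8, value 24+52+40=116
- pallet of tiles+spool of cable+bale of cotton: weight 2+4+4=10, value 52+21+40=113
- crate of tools+pallet of tiles+box of bearings: weight 2+2+7=11, value 24+52+25=101
- crate of tools+pallet of tiles+spool of cable: weight 2+2+4=8, value 24+52+21=97
- pallet of tiles+bale of cotton: weight 2+4=6, value 52+40=92
Best: $116.

$116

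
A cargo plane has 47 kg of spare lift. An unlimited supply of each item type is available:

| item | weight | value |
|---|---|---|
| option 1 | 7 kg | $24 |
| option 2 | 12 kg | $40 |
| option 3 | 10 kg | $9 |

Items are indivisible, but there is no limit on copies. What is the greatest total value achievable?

$160

Best value-per-unit is option 1 at 24/7; filling with it alone gives 6×24 = 144.
Optimal mix: 5×option 1 + 1×option 2 → weight 47, value 160.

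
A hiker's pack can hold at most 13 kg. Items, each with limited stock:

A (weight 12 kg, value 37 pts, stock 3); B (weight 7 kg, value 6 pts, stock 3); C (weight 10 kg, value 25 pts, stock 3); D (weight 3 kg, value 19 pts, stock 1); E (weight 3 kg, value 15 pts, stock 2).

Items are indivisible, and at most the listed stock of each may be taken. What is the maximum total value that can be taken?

49 pts

Top feasible selections:
- 1×D + 2×E: weight 9, value 49
- 1×C + 1×D: weight 13, value 44
- 1×C + 1×E: weight 13, value 40
- 1×B + 1×D + 1×E: weight 13, value 40
Best: 49 pts.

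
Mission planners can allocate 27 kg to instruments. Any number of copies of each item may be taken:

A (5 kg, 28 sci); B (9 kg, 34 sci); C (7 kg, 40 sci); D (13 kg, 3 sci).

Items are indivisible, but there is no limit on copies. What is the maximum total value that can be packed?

Best value-per-unit is C at 40/7; filling with it alone gives 3×40 = 120.
Optimal mix: 4×A + 1×C → mass 27, value 152.

152 sci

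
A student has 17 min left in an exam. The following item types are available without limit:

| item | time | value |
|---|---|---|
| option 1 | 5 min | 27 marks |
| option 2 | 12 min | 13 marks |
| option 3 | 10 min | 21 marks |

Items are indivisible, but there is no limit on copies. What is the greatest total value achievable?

Best value-per-unit is option 1 at 27/5, and filling with it alone uses time 3×5=15. No mix of the others beats 3×27 = 81.

81 marks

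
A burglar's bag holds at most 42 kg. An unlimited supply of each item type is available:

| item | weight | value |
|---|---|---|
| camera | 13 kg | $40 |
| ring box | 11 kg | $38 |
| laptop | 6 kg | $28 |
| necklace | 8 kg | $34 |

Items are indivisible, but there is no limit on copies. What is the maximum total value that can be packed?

$196

Best value-per-unit is laptop at 28/6, and filling with it alone uses weight 7×6=42. No mix of the others beats 7×28 = 196.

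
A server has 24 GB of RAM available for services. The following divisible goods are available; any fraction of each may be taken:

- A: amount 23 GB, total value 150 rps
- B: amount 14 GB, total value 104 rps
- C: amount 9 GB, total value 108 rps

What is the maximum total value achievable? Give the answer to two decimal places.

Take in order of value per unit:
- C (108/9 per unit): all 9 → value 108, running total 108.00
- B (104/14 per unit): all 14 → value 104, running total 212.00
- A (150/23 per unit): 1 of 23 → value 1×150/23 = 6.5217, running total 218.52
Total 218.52.

218.52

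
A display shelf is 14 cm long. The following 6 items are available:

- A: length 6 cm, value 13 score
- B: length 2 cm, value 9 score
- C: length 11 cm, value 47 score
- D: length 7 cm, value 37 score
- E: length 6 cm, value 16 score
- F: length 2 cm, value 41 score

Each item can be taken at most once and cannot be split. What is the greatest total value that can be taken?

Check high-value combinations within 14 cm:
- C+F: length 11+2=13, value 47+41=88
- B+D+F: length 2+7+2=11, value 9+37+41=87
- D+F: length 7+2=9, value 37+41=78
- A+E+F: length 6+6+2=14, value 13+16+41=70
Best: 88 score.

88 score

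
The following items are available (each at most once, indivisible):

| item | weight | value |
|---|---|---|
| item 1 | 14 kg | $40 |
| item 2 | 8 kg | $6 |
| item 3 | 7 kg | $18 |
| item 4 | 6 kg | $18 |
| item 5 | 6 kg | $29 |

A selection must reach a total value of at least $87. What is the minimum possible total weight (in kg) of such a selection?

Subsets with value ≥ 87, sorted by total weight:
- item 1+item 4+item 5: weight 26, value 87
- item 1+item 3+item 5: weight 27, value 87
- item 1+item 3+item 4+item 5: weight 33, value 105
Minimum weight: 26 kg.

26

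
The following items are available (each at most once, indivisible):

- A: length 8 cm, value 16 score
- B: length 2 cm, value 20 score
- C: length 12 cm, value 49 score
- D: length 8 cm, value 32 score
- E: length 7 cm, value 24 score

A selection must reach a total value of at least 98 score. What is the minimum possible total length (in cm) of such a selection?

22

Subsets with value ≥ 98, sorted by total length:
- B+C+D: length 22, value 101
- C+D+E: length 27, value 105
- B+C+D+E: length 29, value 125
Minimum length: 22 cm.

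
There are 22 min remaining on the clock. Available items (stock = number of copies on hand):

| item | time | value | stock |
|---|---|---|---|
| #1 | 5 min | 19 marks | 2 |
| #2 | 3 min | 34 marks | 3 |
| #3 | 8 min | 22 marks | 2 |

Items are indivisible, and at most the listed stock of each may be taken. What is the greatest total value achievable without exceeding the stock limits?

Best selections within time 22 and stock limits:
- 1×#1 + 3×#2 + 1×#3: time 22, value 143
- 2×#1 + 3×#2: time 19, value 140
Best: 143 marks.

143 marks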